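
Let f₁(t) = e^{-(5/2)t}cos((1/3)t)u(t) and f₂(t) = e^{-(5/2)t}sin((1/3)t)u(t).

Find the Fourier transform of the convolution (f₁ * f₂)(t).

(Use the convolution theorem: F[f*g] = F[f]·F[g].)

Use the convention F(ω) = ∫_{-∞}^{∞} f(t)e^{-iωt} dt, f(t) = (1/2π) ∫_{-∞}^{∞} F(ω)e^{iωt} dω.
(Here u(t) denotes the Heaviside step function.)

F[f₁*f₂](ω) = \frac{216 \left(2 i \omega + 5\right)}{\left(9 \left(2 i \omega + 5\right)^{2} + 4\right)^{2}}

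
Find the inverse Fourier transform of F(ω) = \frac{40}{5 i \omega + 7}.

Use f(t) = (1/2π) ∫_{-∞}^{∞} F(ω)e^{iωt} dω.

f(t) = 8 e^{- \frac{7 t}{5}} u\left(t\right)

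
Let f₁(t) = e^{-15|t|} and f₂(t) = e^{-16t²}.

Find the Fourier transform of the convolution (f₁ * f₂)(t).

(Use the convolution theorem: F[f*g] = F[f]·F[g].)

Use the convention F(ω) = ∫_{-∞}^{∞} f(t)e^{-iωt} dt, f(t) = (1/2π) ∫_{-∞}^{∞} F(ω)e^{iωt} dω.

F[f₁*f₂](ω) = \frac{15 \sqrt{\pi} e^{- \frac{\omega^{2}}{64}}}{2 \left(\omega^{2} + 225\right)}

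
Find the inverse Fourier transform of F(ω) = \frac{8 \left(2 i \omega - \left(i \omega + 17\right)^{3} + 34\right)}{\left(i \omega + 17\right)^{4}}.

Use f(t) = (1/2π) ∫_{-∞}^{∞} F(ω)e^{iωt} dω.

f(t) = 8 \left(t^{2} - 1\right) e^{- 17 t} u\left(t\right)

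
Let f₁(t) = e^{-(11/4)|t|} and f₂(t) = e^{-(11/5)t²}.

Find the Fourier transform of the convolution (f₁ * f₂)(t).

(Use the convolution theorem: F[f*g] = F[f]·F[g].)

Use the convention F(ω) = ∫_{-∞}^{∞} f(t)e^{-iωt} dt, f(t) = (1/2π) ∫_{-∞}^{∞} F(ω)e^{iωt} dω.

F[f₁*f₂](ω) = \frac{8 \sqrt{55} \sqrt{\pi} e^{- \frac{5 \omega^{2}}{44}}}{16 \omega^{2} + 121}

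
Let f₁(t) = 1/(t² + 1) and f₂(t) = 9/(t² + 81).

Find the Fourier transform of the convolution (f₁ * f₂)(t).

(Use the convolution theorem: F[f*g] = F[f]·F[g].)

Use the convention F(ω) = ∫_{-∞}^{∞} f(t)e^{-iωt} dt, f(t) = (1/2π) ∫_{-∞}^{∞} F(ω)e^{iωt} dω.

F[f₁*f₂](ω) = \pi^{2} e^{- 10 \left|{\omega}\right|}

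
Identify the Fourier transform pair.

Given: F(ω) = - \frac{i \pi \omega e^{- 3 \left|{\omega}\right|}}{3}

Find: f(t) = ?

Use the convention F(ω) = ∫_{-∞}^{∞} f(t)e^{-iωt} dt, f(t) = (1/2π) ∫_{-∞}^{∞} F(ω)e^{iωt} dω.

f(t) = \frac{2 t}{\left(t^{2} + 9\right)^{2}}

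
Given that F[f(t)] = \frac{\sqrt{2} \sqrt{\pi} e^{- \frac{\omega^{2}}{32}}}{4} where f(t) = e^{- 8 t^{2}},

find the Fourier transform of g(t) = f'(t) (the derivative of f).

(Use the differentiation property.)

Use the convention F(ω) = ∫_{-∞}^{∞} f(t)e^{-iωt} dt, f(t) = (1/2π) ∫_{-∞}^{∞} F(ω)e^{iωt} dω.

F[g](ω) = \frac{\sqrt{2} i \sqrt{\pi} \omega e^{- \frac{\omega^{2}}{32}}}{4}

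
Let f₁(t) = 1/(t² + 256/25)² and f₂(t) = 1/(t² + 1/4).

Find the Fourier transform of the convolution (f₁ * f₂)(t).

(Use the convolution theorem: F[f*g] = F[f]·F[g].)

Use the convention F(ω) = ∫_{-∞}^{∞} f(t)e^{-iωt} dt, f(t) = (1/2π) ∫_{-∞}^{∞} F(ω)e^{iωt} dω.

F[f₁*f₂](ω) = \frac{25 \pi^{2} \left(16 \left|{\omega}\right| + 5\right) e^{- \frac{37 \left|{\omega}\right|}{10}}}{4096}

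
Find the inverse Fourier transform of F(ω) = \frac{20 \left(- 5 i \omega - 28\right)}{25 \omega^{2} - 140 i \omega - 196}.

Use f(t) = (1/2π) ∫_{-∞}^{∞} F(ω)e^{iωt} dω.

f(t) = 4 \left(\frac{14 t}{5} + 1\right) e^{- \frac{14 t}{5}} u\left(t\right)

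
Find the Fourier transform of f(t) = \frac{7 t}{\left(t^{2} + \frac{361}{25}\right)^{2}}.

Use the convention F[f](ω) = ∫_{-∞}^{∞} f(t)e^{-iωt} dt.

F(ω) = - \frac{35 i \pi \omega e^{- \frac{19 \left|{\omega}\right|}{5}}}{38}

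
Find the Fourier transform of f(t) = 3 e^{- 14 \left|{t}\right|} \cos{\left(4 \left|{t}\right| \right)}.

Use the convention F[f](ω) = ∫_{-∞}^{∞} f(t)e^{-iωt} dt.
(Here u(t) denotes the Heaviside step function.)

F(ω) = \frac{84 \left(\omega^{2} + 212\right)}{\omega^{4} + 360 \omega^{2} + 44944}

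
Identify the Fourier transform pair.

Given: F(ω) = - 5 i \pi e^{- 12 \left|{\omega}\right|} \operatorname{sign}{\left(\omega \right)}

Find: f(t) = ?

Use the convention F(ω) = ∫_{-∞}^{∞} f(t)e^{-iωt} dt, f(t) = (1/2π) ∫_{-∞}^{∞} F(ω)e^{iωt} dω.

f(t) = \frac{5 t}{t^{2} + 144}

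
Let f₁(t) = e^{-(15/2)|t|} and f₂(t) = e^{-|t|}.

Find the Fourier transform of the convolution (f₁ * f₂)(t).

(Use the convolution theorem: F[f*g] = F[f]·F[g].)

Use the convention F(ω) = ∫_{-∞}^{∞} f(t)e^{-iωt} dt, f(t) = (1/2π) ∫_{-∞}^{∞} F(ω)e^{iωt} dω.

F[f₁*f₂](ω) = \frac{120}{\left(\omega^{2} + 1\right) \left(4 \omega^{2} + 225\right)}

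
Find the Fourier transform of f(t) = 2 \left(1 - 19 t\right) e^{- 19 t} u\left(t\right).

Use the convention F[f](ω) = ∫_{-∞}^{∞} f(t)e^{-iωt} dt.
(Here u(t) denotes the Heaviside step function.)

F(ω) = \frac{2 i \omega}{- \omega^{2} + 38 i \omega + 361}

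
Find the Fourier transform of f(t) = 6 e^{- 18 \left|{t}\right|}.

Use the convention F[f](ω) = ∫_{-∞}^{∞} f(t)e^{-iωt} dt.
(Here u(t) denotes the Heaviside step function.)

F(ω) = \frac{216}{\omega^{2} + 324}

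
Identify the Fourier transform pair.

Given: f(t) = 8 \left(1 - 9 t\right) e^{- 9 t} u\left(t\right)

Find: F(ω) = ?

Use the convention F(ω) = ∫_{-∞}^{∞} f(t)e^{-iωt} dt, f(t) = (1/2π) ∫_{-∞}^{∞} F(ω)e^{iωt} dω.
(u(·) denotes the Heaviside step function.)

F(ω) = \frac{8 i \omega}{- \omega^{2} + 18 i \omega + 81}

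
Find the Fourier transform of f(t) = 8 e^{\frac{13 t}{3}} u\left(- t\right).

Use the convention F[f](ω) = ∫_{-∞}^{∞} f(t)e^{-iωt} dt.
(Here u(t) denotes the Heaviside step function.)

F(ω) = - \frac{24}{3 i \omega - 13}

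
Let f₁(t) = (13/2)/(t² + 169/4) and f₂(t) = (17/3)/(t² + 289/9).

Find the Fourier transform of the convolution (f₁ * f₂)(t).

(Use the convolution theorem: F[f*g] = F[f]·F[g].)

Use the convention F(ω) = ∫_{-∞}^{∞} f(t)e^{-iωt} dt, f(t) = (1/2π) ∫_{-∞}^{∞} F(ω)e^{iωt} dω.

F[f₁*f₂](ω) = \pi^{2} e^{- \frac{73 \left|{\omega}\right|}{6}}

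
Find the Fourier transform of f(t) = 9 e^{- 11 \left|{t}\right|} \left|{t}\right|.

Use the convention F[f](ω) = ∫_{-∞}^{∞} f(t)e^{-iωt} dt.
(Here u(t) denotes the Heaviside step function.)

F(ω) = \frac{18 \left(121 - \omega^{2}\right)}{\left(\omega^{2} + 121\right)^{2}}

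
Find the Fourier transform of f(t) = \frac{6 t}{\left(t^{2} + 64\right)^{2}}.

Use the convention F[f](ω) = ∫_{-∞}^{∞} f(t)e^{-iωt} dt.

F(ω) = - \frac{3 i \pi \omega e^{- 8 \left|{\omega}\right|}}{8}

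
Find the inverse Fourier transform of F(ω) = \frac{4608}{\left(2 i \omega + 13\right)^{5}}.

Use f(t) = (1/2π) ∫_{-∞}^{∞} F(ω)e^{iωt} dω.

f(t) = 6 t^{4} e^{- \frac{13 t}{2}} u\left(t\right)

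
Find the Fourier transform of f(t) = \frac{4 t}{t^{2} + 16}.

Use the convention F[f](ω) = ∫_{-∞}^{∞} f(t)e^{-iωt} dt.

F(ω) = - 4 i \pi e^{- 4 \left|{\omega}\right|} \operatorname{sign}{\left(\omega \right)}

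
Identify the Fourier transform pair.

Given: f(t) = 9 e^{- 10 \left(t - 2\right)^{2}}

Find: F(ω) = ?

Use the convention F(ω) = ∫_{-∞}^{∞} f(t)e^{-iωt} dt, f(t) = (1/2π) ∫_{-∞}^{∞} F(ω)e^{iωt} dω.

F(ω) = \frac{9 \sqrt{10} \sqrt{\pi} e^{- \frac{\omega \left(\omega + 80 i\right)}{40}}}{10}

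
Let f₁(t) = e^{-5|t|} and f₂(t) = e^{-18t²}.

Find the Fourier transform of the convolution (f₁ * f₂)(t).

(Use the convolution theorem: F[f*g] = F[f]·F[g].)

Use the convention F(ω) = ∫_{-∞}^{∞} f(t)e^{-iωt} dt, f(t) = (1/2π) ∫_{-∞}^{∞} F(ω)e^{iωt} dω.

F[f₁*f₂](ω) = \frac{5 \sqrt{2} \sqrt{\pi} e^{- \frac{\omega^{2}}{72}}}{3 \left(\omega^{2} + 25\right)}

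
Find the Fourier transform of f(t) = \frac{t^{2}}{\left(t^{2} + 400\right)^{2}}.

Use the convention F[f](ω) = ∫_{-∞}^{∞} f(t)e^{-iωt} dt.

F(ω) = \frac{\pi \left(1 - 20 \left|{\omega}\right|\right) e^{- 20 \left|{\omega}\right|}}{40}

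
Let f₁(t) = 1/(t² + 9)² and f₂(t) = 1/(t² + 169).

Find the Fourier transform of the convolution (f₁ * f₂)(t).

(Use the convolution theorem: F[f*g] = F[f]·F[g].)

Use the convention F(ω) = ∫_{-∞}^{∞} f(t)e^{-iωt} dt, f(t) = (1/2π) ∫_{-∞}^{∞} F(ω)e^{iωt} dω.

F[f₁*f₂](ω) = \frac{\pi^{2} \left(3 \left|{\omega}\right| + 1\right) e^{- 16 \left|{\omega}\right|}}{702}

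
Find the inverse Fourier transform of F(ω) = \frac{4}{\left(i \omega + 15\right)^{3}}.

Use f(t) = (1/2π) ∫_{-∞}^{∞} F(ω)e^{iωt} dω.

f(t) = 2 t^{2} e^{- 15 t} u\left(t\right)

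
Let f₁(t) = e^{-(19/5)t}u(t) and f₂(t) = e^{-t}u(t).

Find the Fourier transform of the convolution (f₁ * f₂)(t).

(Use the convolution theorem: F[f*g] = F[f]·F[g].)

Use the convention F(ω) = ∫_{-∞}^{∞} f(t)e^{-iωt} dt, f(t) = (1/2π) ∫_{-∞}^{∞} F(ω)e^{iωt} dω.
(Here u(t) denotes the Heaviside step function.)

F[f₁*f₂](ω) = \frac{5}{\left(i \omega + 1\right) \left(5 i \omega + 19\right)}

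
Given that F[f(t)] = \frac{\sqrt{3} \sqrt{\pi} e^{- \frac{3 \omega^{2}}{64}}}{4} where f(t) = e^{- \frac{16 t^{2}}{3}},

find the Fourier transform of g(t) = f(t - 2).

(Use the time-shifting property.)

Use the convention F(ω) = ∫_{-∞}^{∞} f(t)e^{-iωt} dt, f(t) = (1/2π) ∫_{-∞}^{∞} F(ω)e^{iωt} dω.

F[g](ω) = \frac{\sqrt{3} \sqrt{\pi} e^{- \frac{\omega \left(3 \omega + 128 i\right)}{64}}}{4}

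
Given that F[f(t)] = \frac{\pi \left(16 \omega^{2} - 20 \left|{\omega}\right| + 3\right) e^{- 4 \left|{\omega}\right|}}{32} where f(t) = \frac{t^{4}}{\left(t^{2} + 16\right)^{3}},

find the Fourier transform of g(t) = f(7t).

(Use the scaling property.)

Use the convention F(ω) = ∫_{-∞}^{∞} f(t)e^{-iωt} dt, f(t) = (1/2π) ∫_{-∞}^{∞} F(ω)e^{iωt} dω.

F[g](ω) = \frac{\pi \left(16 \omega^{2} - 140 \left|{\omega}\right| + 147\right) e^{- \frac{4 \left|{\omega}\right|}{7}}}{10976}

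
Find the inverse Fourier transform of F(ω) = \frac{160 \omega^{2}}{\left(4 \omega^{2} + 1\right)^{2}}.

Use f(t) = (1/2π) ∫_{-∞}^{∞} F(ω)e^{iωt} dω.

f(t) = 5 \left(1 - \frac{\left|{t}\right|}{2}\right) e^{- \frac{\left|{t}\right|}{2}}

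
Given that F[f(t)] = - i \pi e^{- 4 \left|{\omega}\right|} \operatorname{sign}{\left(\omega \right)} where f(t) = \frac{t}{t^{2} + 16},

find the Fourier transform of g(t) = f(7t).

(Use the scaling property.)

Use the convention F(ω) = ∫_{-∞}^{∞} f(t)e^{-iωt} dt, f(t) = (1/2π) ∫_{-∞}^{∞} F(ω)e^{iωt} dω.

F[g](ω) = - \frac{i \pi e^{- \frac{4 \left|{\omega}\right|}{7}} \operatorname{sign}{\left(\omega \right)}}{7}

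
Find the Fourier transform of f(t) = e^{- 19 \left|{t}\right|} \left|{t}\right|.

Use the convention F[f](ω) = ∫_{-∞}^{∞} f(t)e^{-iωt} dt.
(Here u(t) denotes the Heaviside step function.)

F(ω) = \frac{2 \left(361 - \omega^{2}\right)}{\left(\omega^{2} + 361\right)^{2}}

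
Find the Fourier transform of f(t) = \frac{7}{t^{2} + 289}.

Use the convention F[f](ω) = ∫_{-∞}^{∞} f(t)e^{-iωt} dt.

F(ω) = \frac{7 \pi e^{- 17 \left|{\omega}\right|}}{17}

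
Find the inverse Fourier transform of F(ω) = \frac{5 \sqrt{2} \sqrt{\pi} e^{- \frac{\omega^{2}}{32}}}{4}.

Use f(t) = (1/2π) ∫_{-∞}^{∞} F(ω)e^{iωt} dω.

f(t) = 5 e^{- 8 t^{2}}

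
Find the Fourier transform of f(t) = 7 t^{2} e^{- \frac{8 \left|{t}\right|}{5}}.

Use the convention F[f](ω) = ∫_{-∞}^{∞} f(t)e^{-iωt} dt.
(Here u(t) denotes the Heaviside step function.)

F(ω) = \frac{28000 \left(64 - 75 \omega^{2}\right)}{\left(25 \omega^{2} + 64\right)^{3}}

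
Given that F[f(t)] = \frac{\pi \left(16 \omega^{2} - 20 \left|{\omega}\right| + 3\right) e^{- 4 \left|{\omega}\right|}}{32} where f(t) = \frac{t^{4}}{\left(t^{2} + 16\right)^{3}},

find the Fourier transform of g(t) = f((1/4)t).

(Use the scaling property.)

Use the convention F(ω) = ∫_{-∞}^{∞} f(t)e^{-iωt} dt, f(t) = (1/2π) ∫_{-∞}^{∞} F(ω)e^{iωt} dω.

F[g](ω) = \frac{\pi \left(256 \omega^{2} - 80 \left|{\omega}\right| + 3\right) e^{- 16 \left|{\omega}\right|}}{8}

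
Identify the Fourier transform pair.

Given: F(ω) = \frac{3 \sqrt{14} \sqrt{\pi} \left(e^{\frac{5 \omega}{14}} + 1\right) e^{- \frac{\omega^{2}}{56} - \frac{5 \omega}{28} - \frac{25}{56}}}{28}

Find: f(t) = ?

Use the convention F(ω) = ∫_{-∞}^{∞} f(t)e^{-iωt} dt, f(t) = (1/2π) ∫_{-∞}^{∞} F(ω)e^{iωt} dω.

f(t) = 3 e^{- 14 t^{2}} \cos{\left(5 t \right)}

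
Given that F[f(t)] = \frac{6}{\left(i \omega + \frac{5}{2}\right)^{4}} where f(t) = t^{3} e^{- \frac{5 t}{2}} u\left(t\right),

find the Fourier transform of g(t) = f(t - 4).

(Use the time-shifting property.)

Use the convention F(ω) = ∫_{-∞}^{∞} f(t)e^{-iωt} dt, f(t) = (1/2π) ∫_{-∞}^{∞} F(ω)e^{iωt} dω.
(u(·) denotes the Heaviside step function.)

F[g](ω) = \frac{96 e^{- 4 i \omega}}{\left(2 i \omega + 5\right)^{4}}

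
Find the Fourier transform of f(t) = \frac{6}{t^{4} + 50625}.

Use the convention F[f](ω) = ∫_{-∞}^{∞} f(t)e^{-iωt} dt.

F(ω) = \frac{2 \pi e^{- \frac{15 \sqrt{2} \left|{\omega}\right|}{2}} \sin{\left(\frac{15 \sqrt{2} \left|{\omega}\right|}{2} + \frac{\pi}{4} \right)}}{1125}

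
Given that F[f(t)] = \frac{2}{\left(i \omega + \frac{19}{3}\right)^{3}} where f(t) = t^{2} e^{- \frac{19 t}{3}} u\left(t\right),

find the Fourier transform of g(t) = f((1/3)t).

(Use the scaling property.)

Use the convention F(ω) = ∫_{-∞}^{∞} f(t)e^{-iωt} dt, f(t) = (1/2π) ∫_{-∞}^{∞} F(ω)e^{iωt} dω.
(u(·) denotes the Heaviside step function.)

F[g](ω) = \frac{162}{\left(9 i \omega + 19\right)^{3}}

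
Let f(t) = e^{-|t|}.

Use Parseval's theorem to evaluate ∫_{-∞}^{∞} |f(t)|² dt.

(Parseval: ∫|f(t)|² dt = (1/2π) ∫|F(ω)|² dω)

∫|f(t)|² dt = 1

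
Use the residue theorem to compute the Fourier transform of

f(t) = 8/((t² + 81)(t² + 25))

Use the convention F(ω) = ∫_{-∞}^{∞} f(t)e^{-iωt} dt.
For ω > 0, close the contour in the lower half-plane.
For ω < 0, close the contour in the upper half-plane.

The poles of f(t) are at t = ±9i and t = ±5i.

Let g(z) = f(z)e^{-iωz}; for large |z| the factor e^{-iωz} decays in the lower half-plane when ω > 0 and in the upper half-plane when ω < 0.

Case ω > 0 (lower half-plane, clockwise contour ⇒ F(ω) = -2πi·ΣRes):
  Res_{z = - 9 i} g(z) = - \frac{i e^{- 9 \omega}}{126}
  Res_{z = - 5 i} g(z) = \frac{i e^{- 5 \omega}}{70}
  F(ω) = -2πi·ΣRes = \frac{\pi \left(9 e^{4 \omega} - 5\right) e^{- 9 \omega}}{315}

Case ω < 0 (upper half-plane, counterclockwise contour ⇒ F(ω) = +2πi·ΣRes):
  Res_{z = 9 i} g(z) = \frac{i e^{9 \omega}}{126}
  Res_{z = 5 i} g(z) = - \frac{i e^{5 \omega}}{70}
  F(ω) = 2πi·ΣRes = \frac{\pi \left(9 - 5 e^{4 \omega}\right) e^{5 \omega}}{315}

Both cases combine into a single formula in |ω|:

F(ω) = \frac{\pi \left(9 e^{4 \left|{\omega}\right|} - 5\right) e^{- 9 \left|{\omega}\right|}}{315}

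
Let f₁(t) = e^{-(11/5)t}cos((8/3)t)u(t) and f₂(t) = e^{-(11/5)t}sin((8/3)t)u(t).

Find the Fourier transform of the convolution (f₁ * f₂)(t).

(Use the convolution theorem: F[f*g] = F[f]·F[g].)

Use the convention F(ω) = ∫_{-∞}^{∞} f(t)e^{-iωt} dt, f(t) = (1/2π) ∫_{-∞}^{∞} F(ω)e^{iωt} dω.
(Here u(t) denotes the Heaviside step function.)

F[f₁*f₂](ω) = \frac{27000 \left(5 i \omega + 11\right)}{\left(9 \left(5 i \omega + 11\right)^{2} + 1600\right)^{2}}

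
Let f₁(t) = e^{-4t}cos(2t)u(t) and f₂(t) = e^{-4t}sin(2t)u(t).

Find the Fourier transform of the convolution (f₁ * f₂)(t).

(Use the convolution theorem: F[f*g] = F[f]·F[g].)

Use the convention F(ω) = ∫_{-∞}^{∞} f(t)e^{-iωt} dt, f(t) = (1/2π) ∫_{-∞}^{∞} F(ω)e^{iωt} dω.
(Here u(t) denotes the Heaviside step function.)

F[f₁*f₂](ω) = \frac{2 \left(i \omega + 4\right)}{\left(\left(i \omega + 4\right)^{2} + 4\right)^{2}}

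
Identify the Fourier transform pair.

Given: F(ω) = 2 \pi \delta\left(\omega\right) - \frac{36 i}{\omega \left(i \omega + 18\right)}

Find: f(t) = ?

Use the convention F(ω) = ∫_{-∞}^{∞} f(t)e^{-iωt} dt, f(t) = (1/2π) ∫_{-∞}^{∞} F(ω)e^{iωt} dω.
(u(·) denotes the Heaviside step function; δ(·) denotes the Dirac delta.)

f(t) = 2 \left(1 - e^{- 18 t}\right) u\left(t\right)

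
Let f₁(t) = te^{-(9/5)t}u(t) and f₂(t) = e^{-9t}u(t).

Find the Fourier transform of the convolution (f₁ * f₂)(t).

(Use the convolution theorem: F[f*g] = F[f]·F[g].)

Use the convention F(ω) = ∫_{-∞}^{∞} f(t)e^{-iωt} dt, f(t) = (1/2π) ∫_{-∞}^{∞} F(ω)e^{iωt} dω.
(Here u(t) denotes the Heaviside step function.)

F[f₁*f₂](ω) = \frac{25}{\left(i \omega + 9\right) \left(5 i \omega + 9\right)^{2}}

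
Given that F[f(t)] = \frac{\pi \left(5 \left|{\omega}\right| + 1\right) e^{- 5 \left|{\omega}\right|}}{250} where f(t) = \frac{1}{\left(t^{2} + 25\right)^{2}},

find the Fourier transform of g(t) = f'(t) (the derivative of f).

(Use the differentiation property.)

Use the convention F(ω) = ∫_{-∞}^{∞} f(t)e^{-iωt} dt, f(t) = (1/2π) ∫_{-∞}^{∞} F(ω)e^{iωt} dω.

F[g](ω) = \frac{i \pi \omega \left(5 \left|{\omega}\right| + 1\right) e^{- 5 \left|{\omega}\right|}}{250}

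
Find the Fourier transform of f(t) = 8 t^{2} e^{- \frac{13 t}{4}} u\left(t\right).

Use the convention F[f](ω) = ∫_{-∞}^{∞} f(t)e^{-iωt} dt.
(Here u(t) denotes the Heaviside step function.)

F(ω) = \frac{1024}{\left(4 i \omega + 13\right)^{3}}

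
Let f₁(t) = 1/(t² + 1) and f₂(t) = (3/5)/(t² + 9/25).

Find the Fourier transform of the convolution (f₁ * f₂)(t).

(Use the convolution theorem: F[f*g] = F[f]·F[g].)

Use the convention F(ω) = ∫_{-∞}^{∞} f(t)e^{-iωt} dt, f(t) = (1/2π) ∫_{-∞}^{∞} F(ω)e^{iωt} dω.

F[f₁*f₂](ω) = \pi^{2} e^{- \frac{8 \left|{\omega}\right|}{5}}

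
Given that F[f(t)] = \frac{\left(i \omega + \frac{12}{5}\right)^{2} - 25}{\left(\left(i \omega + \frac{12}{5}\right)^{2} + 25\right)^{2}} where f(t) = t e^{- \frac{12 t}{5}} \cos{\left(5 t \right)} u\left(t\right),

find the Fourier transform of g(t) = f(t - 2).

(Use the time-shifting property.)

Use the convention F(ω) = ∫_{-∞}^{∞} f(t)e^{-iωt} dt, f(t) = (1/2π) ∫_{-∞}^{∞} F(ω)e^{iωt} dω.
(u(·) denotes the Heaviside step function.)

F[g](ω) = \frac{25 \left(\left(5 i \omega + 12\right)^{2} - 625\right) e^{- 2 i \omega}}{\left(\left(5 i \omega + 12\right)^{2} + 625\right)^{2}}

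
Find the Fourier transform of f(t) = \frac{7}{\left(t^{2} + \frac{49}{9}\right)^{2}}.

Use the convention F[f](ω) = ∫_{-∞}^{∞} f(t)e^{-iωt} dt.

F(ω) = \frac{9 \pi \left(7 \left|{\omega}\right| + 3\right) e^{- \frac{7 \left|{\omega}\right|}{3}}}{98}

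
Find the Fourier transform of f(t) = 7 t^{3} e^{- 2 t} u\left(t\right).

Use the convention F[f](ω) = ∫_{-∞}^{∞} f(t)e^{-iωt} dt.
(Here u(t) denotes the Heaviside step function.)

F(ω) = \frac{42}{\left(i \omega + 2\right)^{4}}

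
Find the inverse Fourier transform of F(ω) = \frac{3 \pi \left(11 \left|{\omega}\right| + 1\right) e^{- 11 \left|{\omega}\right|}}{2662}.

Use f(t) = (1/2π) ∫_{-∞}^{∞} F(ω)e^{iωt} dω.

f(t) = \frac{3}{\left(t^{2} + 121\right)^{2}}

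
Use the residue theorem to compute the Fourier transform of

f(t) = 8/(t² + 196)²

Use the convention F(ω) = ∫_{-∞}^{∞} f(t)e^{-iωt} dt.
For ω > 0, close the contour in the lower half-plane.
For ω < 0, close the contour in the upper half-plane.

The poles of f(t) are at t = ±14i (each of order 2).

Let g(z) = f(z)e^{-iωz}; for large |z| the factor e^{-iωz} decays in the lower half-plane when ω > 0 and in the upper half-plane when ω < 0.

Case ω > 0 (lower half-plane, clockwise contour ⇒ F(ω) = -2πi·ΣRes):
  Res_{z = - 14 i} g(z) = \frac{i \left(14 \omega + 1\right) e^{- 14 \omega}}{1372} (pole of order 2)
  F(ω) = -2πi·ΣRes = \frac{\pi \left(14 \omega + 1\right) e^{- 14 \omega}}{686}

Case ω < 0 (upper half-plane, counterclockwise contour ⇒ F(ω) = +2πi·ΣRes):
  Res_{z = 14 i} g(z) = \frac{i \left(14 \omega - 1\right) e^{14 \omega}}{1372} (pole of order 2)
  F(ω) = 2πi·ΣRes = \frac{\pi \left(1 - 14 \omega\right) e^{14 \omega}}{686}

Both cases combine into a single formula in |ω|:

F(ω) = \frac{\pi \left(14 \left|{\omega}\right| + 1\right) e^{- 14 \left|{\omega}\right|}}{686}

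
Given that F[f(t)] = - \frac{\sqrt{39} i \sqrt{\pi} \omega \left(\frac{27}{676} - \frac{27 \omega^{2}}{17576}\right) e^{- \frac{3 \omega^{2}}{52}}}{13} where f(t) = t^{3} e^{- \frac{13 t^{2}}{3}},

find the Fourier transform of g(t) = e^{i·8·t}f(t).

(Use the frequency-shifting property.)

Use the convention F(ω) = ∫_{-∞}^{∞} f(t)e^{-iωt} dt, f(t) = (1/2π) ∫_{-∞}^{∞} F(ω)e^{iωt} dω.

F[g](ω) = \frac{27 \sqrt{39} i \sqrt{\pi} \left(\omega - 8\right) \left(\left(\omega - 8\right)^{2} - 26\right) e^{- \frac{3 \left(\omega - 8\right)^{2}}{52}}}{228488}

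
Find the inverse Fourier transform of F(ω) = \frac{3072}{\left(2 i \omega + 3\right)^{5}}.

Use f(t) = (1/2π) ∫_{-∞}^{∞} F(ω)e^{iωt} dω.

f(t) = 4 t^{4} e^{- \frac{3 t}{2}} u\left(t\right)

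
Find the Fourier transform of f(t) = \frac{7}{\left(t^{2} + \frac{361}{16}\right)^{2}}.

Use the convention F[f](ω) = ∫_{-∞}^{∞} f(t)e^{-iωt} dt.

F(ω) = \frac{56 \pi \left(19 \left|{\omega}\right| + 4\right) e^{- \frac{19 \left|{\omega}\right|}{4}}}{6859}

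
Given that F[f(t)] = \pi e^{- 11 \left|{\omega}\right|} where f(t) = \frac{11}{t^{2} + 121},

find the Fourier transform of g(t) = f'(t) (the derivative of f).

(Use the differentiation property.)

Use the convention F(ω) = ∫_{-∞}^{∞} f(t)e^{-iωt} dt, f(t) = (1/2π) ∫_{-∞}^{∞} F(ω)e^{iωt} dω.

F[g](ω) = i \pi \omega e^{- 11 \left|{\omega}\right|}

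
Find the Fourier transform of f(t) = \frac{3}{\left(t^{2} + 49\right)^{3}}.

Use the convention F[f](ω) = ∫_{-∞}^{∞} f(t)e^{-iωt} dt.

F(ω) = \frac{3 \pi \left(49 \omega^{2} + 21 \left|{\omega}\right| + 3\right) e^{- 7 \left|{\omega}\right|}}{134456}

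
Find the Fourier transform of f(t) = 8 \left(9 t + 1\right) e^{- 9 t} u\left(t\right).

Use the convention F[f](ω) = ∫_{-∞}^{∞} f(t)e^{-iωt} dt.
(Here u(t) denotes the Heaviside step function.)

F(ω) = \frac{8 \left(- i \omega - 18\right)}{\omega^{2} - 18 i \omega - 81}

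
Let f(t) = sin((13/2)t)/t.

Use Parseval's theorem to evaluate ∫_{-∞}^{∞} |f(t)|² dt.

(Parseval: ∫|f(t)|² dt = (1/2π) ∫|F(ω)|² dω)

∫|f(t)|² dt = \frac{13 \pi}{2}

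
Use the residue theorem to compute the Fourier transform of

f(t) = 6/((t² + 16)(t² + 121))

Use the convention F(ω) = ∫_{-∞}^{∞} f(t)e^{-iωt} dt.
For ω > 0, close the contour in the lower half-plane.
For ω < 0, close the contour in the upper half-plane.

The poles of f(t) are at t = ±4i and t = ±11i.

Let g(z) = f(z)e^{-iωz}; for large |z| the factor e^{-iωz} decays in the lower half-plane when ω > 0 and in the upper half-plane when ω < 0.

Case ω > 0 (lower half-plane, clockwise contour ⇒ F(ω) = -2πi·ΣRes):
  Res_{z = - 4 i} g(z) = \frac{i e^{- 4 \omega}}{140}
  Res_{z = - 11 i} g(z) = - \frac{i e^{- 11 \omega}}{385}
  F(ω) = -2πi·ΣRes = \frac{\pi \left(11 e^{7 \omega} - 4\right) e^{- 11 \omega}}{770}

Case ω < 0 (upper half-plane, counterclockwise contour ⇒ F(ω) = +2πi·ΣRes):
  Res_{z = 4 i} g(z) = - \frac{i e^{4 \omega}}{140}
  Res_{z = 11 i} g(z) = \frac{i e^{11 \omega}}{385}
  F(ω) = 2πi·ΣRes = \frac{\pi \left(11 - 4 e^{7 \omega}\right) e^{4 \omega}}{770}

Both cases combine into a single formula in |ω|:

F(ω) = \frac{\pi \left(11 e^{7 \left|{\omega}\right|} - 4\right) e^{- 11 \left|{\omega}\right|}}{770}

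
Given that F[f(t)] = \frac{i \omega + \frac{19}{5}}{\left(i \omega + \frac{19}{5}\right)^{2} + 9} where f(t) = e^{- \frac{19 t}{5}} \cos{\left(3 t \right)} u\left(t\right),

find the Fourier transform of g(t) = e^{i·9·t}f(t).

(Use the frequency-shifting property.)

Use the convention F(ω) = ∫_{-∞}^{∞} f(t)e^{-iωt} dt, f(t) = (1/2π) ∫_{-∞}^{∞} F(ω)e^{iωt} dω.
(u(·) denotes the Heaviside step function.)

F[g](ω) = \frac{5 \left(5 i \left(\omega - 9\right) + 19\right)}{\left(5 i \left(\omega - 9\right) + 19\right)^{2} + 225}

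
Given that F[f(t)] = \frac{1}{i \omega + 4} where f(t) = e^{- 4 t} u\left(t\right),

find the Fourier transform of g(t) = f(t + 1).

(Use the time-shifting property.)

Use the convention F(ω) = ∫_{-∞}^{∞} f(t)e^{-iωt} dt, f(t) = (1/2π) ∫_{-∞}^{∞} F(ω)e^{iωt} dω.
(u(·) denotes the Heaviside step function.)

F[g](ω) = \frac{e^{i \omega}}{i \omega + 4}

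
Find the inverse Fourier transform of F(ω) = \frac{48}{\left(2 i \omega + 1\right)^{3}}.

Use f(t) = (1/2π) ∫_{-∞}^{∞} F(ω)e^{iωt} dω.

f(t) = 3 t^{2} e^{- \frac{t}{2}} u\left(t\right)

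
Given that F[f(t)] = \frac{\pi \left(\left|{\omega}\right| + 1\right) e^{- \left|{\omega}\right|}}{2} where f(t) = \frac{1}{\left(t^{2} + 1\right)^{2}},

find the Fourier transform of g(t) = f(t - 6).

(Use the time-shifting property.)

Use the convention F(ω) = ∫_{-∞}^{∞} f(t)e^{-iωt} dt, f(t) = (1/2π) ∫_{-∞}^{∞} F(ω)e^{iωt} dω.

F[g](ω) = \frac{\pi \left(\left|{\omega}\right| + 1\right) e^{- 6 i \omega - \left|{\omega}\right|}}{2}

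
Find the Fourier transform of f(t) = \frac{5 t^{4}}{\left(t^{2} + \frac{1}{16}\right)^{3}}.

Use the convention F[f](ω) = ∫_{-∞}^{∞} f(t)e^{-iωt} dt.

F(ω) = \frac{5 \pi \left(\omega^{2} - 20 \left|{\omega}\right| + 48\right) e^{- \frac{\left|{\omega}\right|}{4}}}{32}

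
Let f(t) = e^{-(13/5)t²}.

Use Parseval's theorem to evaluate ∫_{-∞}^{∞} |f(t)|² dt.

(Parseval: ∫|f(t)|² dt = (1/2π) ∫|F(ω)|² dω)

∫|f(t)|² dt = \frac{\sqrt{130} \sqrt{\pi}}{26}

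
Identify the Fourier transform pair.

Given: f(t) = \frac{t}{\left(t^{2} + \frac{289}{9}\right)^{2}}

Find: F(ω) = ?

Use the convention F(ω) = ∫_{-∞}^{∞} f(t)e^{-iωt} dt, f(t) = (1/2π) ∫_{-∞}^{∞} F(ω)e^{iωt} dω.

F(ω) = - \frac{3 i \pi \omega e^{- \frac{17 \left|{\omega}\right|}{3}}}{34}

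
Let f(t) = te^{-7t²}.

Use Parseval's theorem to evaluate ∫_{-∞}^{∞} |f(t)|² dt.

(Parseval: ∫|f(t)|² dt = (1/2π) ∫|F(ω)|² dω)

∫|f(t)|² dt = \frac{\sqrt{14} \sqrt{\pi}}{392}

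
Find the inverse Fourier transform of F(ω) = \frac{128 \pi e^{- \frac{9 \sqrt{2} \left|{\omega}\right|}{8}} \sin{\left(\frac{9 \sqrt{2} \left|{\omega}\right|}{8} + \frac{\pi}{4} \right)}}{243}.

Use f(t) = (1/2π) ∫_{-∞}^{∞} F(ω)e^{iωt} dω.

f(t) = \frac{6}{t^{4} + \frac{6561}{256}}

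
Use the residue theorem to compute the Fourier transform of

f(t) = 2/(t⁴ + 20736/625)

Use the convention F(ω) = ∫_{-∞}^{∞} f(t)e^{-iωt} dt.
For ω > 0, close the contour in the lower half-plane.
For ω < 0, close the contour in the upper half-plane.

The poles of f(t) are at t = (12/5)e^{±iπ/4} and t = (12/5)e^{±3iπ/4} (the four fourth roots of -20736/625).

Let g(z) = f(z)e^{-iωz}; for large |z| the factor e^{-iωz} decays in the lower half-plane when ω > 0 and in the upper half-plane when ω < 0.

Case ω > 0 (lower half-plane, clockwise contour ⇒ F(ω) = -2πi·ΣRes):
  Res_{z = - \frac{6 \sqrt{2}}{5} - \frac{6 \sqrt{2} i}{5}} g(z) = \frac{125 \sqrt{2} i \left(1 - i\right) e^{\frac{6 \sqrt{2} \omega \left(-1 + i\right)}{5}}}{6912}
  Res_{z = \frac{6 \sqrt{2}}{5} - \frac{6 \sqrt{2} i}{5}} g(z) = \frac{125 \sqrt{2} i \left(1 + i\right) e^{- \frac{6 \sqrt{2} \omega \left(1 + i\right)}{5}}}{6912}
  F(ω) = -2πi·ΣRes = \frac{125 \sqrt{2} \pi \left(1 - i\right) \left(e^{\frac{12 \sqrt{2} i \omega}{5}} + i\right) e^{- \frac{6 \sqrt{2} \omega \left(1 + i\right)}{5}}}{3456} = \frac{125 \pi e^{- \frac{6 \sqrt{2} \omega}{5}} \sin{\left(\frac{6 \sqrt{2} \omega}{5} + \frac{\pi}{4} \right)}}{864}

Case ω < 0 (upper half-plane, counterclockwise contour ⇒ F(ω) = +2πi·ΣRes):
  Res_{z = \frac{6 \sqrt{2}}{5} + \frac{6 \sqrt{2} i}{5}} g(z) = \frac{125 \sqrt{2} i \left(-1 + i\right) e^{\frac{6 \sqrt{2} \omega \left(1 - i\right)}{5}}}{6912}
  Res_{z = - \frac{6 \sqrt{2}}{5} + \frac{6 \sqrt{2} i}{5}} g(z) = \frac{125 \sqrt{2} \left(1 - i\right) e^{\frac{6 \sqrt{2} \omega \left(1 + i\right)}{5}}}{6912}
  F(ω) = 2πi·ΣRes = - \frac{125 \sqrt{2} i \pi \left(i \left(1 - i\right) e^{\frac{6 \sqrt{2} \omega \left(1 - i\right)}{5}} - \left(1 - i\right) e^{\frac{6 \sqrt{2} \omega \left(1 + i\right)}{5}}\right)}{3456} = \frac{125 \pi e^{\frac{6 \sqrt{2} \omega}{5}} \cos{\left(\frac{6 \sqrt{2} \omega}{5} + \frac{\pi}{4} \right)}}{864}

Both cases combine into a single formula in |ω|:

F(ω) = \frac{125 \pi e^{- \frac{6 \sqrt{2} \left|{\omega}\right|}{5}} \sin{\left(\frac{6 \sqrt{2} \left|{\omega}\right|}{5} + \frac{\pi}{4} \right)}}{864}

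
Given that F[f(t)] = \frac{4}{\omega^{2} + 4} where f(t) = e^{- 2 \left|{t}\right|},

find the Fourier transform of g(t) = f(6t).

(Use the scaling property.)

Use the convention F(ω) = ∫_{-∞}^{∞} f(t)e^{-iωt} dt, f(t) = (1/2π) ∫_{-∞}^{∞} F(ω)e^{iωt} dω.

F[g](ω) = \frac{24}{\omega^{2} + 144}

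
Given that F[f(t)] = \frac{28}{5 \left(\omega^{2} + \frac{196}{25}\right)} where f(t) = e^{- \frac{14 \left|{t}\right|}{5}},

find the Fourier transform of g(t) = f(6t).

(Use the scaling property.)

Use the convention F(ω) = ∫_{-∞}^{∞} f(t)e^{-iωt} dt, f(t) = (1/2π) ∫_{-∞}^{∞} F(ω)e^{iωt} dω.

F[g](ω) = \frac{840}{25 \omega^{2} + 7056}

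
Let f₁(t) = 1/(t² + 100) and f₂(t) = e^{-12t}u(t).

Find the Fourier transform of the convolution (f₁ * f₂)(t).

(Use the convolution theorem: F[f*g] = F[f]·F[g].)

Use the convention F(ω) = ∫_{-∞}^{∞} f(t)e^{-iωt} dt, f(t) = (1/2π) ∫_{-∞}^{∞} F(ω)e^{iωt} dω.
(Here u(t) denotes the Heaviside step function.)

F[f₁*f₂](ω) = \frac{\pi e^{- 10 \left|{\omega}\right|}}{10 \left(i \omega + 12\right)}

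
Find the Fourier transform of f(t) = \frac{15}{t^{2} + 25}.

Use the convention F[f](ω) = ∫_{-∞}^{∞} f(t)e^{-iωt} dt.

F(ω) = 3 \pi e^{- 5 \left|{\omega}\right|}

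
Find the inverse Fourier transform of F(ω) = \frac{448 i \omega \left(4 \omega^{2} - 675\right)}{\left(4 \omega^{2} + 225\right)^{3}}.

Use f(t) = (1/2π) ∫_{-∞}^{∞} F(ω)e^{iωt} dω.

f(t) = 7 t e^{- \frac{15 \left|{t}\right|}{2}} \left|{t}\right|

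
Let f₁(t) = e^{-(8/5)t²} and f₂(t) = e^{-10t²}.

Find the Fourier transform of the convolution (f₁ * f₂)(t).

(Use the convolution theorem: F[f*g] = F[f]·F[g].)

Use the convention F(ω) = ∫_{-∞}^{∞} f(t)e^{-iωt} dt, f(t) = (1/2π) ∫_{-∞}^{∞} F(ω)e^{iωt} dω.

F[f₁*f₂](ω) = \frac{\pi e^{- \frac{29 \omega^{2}}{160}}}{4}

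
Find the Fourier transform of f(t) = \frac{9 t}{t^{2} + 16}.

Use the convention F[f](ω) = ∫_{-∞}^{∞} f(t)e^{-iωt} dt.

F(ω) = - 9 i \pi e^{- 4 \left|{\omega}\right|} \operatorname{sign}{\left(\omega \right)}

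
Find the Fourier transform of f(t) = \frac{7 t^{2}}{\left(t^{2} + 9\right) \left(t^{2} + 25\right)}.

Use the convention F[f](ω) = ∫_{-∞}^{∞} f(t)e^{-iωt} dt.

F(ω) = \frac{7 \pi \left(5 - 3 e^{2 \left|{\omega}\right|}\right) e^{- 5 \left|{\omega}\right|}}{16}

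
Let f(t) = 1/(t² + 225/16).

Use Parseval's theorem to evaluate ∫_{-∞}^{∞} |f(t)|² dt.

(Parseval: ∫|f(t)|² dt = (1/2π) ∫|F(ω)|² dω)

∫|f(t)|² dt = \frac{32 \pi}{3375}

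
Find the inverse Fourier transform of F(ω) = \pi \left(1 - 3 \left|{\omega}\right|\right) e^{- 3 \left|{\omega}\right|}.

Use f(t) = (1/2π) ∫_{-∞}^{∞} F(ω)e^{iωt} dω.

f(t) = \frac{6 t^{2}}{\left(t^{2} + 9\right)^{2}}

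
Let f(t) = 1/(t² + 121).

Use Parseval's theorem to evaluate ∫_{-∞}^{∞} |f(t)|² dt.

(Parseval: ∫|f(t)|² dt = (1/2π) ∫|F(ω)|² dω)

∫|f(t)|² dt = \frac{\pi}{2662}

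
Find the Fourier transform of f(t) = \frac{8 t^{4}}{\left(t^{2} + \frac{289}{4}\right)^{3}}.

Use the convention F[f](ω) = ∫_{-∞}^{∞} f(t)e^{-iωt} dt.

F(ω) = \frac{\pi \left(289 \omega^{2} - 170 \left|{\omega}\right| + 12\right) e^{- \frac{17 \left|{\omega}\right|}{2}}}{34}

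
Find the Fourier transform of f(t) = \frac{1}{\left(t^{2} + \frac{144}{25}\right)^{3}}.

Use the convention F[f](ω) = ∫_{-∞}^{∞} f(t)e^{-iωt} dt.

F(ω) = \frac{125 \pi \left(48 \omega^{2} + 60 \left|{\omega}\right| + 25\right) e^{- \frac{12 \left|{\omega}\right|}{5}}}{663552}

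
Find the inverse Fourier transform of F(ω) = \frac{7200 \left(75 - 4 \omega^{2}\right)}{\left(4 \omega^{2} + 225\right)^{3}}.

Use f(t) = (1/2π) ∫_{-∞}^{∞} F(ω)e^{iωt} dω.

f(t) = 5 t^{2} e^{- \frac{15 \left|{t}\right|}{2}}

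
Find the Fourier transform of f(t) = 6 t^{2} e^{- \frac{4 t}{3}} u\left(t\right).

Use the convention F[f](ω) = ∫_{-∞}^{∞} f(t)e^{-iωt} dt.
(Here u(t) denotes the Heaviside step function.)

F(ω) = \frac{324}{\left(3 i \omega + 4\right)^{3}}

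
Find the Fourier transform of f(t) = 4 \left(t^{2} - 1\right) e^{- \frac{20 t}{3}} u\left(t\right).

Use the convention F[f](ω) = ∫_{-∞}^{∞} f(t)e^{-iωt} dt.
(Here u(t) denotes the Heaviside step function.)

F(ω) = \frac{12 \left(54 i \omega - \left(3 i \omega + 20\right)^{3} + 360\right)}{\left(3 i \omega + 20\right)^{4}}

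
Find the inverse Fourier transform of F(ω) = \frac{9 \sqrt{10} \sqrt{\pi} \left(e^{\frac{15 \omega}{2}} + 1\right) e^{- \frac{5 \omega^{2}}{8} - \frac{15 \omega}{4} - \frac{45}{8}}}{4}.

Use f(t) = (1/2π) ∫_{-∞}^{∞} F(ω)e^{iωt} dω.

f(t) = 9 e^{- \frac{2 t^{2}}{5}} \cos{\left(3 t \right)}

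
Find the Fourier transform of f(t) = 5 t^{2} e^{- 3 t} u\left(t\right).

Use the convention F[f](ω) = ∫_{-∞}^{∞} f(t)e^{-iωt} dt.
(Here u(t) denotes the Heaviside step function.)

F(ω) = \frac{10}{\left(i \omega + 3\right)^{3}}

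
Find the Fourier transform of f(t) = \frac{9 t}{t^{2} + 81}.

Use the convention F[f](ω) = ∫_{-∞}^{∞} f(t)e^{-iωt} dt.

F(ω) = - 9 i \pi e^{- 9 \left|{\omega}\right|} \operatorname{sign}{\left(\omega \right)}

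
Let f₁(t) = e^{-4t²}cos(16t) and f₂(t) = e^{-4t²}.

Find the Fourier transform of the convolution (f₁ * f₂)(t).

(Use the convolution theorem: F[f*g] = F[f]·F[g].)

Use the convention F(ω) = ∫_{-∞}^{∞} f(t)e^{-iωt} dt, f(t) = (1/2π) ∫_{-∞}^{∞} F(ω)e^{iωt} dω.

F[f₁*f₂](ω) = \frac{\pi \left(e^{4 \omega} + 1\right) e^{- \frac{\omega^{2}}{8} - 2 \omega - 16}}{8}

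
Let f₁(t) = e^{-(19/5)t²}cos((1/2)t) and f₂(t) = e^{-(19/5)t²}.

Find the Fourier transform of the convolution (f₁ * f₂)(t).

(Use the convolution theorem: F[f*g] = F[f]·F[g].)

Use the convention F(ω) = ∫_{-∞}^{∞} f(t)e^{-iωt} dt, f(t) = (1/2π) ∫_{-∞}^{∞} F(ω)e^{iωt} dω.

F[f₁*f₂](ω) = \frac{5 \pi \left(e^{\frac{5 \omega}{38}} + 1\right) e^{- \frac{5 \omega^{2}}{38} - \frac{5 \omega}{76} - \frac{5}{304}}}{38}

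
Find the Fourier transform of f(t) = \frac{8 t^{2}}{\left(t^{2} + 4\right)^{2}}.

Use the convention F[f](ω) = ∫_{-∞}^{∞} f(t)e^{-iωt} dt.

F(ω) = 2 \pi \left(1 - 2 \left|{\omega}\right|\right) e^{- 2 \left|{\omega}\right|}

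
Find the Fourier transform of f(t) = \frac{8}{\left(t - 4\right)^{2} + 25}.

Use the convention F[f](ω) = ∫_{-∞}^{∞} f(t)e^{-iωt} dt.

F(ω) = \frac{8 \pi e^{- 4 i \omega - 5 \left|{\omega}\right|}}{5}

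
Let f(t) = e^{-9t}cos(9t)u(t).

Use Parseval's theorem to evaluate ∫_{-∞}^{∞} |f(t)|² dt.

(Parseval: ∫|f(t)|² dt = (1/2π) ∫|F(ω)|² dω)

∫|f(t)|² dt = \frac{1}{24}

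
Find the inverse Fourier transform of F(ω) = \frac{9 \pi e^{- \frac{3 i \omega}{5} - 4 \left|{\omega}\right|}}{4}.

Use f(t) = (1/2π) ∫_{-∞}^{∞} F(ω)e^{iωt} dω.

f(t) = \frac{9}{\left(t - \frac{3}{5}\right)^{2} + 16}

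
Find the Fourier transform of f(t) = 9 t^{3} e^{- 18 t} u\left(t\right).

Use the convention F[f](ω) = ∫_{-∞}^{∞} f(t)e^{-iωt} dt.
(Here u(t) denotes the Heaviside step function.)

F(ω) = \frac{54}{\left(i \omega + 18\right)^{4}}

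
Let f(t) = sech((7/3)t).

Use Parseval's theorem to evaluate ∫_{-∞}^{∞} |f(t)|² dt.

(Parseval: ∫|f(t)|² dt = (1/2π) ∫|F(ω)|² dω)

∫|f(t)|² dt = \frac{6}{7}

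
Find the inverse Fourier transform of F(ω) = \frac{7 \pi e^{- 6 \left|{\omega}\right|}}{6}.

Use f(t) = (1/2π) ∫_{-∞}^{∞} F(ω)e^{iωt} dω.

f(t) = \frac{7}{t^{2} + 36}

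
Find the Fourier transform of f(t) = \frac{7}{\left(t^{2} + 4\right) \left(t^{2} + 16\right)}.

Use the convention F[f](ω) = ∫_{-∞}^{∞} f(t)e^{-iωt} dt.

F(ω) = \frac{7 \pi \left(2 e^{2 \left|{\omega}\right|} - 1\right) e^{- 4 \left|{\omega}\right|}}{48}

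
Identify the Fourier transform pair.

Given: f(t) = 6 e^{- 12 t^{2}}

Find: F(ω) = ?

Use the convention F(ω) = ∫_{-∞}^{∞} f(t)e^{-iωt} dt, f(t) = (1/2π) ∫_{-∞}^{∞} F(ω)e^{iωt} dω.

F(ω) = \sqrt{3} \sqrt{\pi} e^{- \frac{\omega^{2}}{48}}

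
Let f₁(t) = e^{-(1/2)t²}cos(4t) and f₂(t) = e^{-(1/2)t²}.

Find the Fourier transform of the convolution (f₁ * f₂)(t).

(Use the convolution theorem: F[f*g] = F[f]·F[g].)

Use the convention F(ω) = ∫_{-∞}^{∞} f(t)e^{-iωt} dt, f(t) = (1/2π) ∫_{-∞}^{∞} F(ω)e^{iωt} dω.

F[f₁*f₂](ω) = \pi \left(e^{8 \omega} + 1\right) e^{- \omega^{2} - 4 \omega - 8}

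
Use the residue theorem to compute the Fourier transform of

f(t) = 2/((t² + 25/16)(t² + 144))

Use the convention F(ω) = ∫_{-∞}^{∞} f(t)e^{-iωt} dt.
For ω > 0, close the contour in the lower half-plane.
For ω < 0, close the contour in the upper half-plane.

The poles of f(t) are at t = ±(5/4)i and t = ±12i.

Let g(z) = f(z)e^{-iωz}; for large |z| the factor e^{-iωz} decays in the lower half-plane when ω > 0 and in the upper half-plane when ω < 0.

Case ω > 0 (lower half-plane, clockwise contour ⇒ F(ω) = -2πi·ΣRes):
  Res_{z = - \frac{5 i}{4}} g(z) = \frac{64 i e^{- \frac{5 \omega}{4}}}{11395}
  Res_{z = - 12 i} g(z) = - \frac{4 i e^{- 12 \omega}}{6837}
  F(ω) = -2πi·ΣRes = - \frac{8 \pi e^{- 12 \omega}}{6837} + \frac{128 \pi e^{- \frac{5 \omega}{4}}}{11395}

Case ω < 0 (upper half-plane, counterclockwise contour ⇒ F(ω) = +2πi·ΣRes):
  Res_{z = \frac{5 i}{4}} g(z) = - \frac{64 i e^{\frac{5 \omega}{4}}}{11395}
  Res_{z = 12 i} g(z) = \frac{4 i e^{12 \omega}}{6837}
  F(ω) = 2πi·ΣRes = \frac{8 \pi \left(48 e^{\frac{5 \omega}{4}} - 5 e^{12 \omega}\right)}{34185}

Both cases combine into a single formula in |ω|:

F(ω) = - \frac{8 \pi e^{- 12 \left|{\omega}\right|}}{6837} + \frac{128 \pi e^{- \frac{5 \left|{\omega}\right|}{4}}}{11395}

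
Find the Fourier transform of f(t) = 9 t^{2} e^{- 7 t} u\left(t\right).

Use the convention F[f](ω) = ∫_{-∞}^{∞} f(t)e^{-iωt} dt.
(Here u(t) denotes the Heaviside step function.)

F(ω) = \frac{18}{\left(i \omega + 7\right)^{3}}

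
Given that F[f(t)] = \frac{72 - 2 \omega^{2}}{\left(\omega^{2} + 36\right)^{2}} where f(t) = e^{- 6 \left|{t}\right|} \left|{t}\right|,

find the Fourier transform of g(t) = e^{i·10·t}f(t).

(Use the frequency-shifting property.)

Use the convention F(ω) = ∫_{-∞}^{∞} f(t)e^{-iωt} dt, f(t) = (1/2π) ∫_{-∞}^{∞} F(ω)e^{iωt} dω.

F[g](ω) = \frac{2 \left(36 - \left(\omega - 10\right)^{2}\right)}{\left(\left(\omega - 10\right)^{2} + 36\right)^{2}}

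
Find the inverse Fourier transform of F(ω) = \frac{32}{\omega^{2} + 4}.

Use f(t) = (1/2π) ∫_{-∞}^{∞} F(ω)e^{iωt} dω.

f(t) = 8 e^{- 2 \left|{t}\right|}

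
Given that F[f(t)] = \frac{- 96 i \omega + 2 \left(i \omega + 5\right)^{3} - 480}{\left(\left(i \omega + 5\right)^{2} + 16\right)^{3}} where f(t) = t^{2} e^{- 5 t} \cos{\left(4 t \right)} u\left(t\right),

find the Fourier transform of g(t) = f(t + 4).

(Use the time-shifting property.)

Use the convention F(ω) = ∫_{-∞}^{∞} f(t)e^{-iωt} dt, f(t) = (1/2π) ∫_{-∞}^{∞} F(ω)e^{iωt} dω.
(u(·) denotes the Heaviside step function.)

F[g](ω) = \frac{2 \left(- 48 i \omega + \left(i \omega + 5\right)^{3} - 240\right) e^{4 i \omega}}{\left(\left(i \omega + 5\right)^{2} + 16\right)^{3}}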